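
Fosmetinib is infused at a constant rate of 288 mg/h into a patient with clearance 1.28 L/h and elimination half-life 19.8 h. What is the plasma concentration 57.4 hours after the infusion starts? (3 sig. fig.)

195 µg/mL

Css = rate / CL = 288 / 1.28 = 225.0 µg/mL
k = ln 2 / 19.8 = 0.03501 h⁻¹
C(t) = Css (1 − e^(−kt)) = 225.0 × (1 − e^(−2.009)) = 225.0 × 0.8659 ≈ 195 µg/mL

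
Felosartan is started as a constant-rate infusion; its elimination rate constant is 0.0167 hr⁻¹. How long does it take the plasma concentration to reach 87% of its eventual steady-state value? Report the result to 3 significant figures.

f = 1 − e^(−kt)  ⇒  t = −ln(1 − f) / k
t = −ln(1 − 0.87) / 0.01670 = 2.040 / 0.01670 ≈ 122 hours

122 hours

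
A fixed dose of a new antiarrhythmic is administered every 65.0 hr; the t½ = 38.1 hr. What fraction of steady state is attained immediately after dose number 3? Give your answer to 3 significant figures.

0.971

k = ln 2 / 38.1 = 0.01819 hr⁻¹
f_n = 1 − e^(−nkτ) = 1 − e^(−3 × 0.01819 × 65.0) = 1 − e^(−3.548) = 1 − 0.02879 ≈ 0.971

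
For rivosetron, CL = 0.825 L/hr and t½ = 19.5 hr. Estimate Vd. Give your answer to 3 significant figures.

k = ln 2 / t½ = ln 2 / 19.5 = 0.03555 hr⁻¹
V = CL / k = 0.825 / 0.03555 ≈ 23.2 L

23.2 L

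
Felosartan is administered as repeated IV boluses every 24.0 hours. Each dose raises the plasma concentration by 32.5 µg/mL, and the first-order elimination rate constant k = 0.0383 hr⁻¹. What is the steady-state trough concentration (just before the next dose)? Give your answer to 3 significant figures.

21.6 µg/mL

Fraction remaining after one interval: e^(−kτ) = e^(−0.03830 × 24.0) = 0.3988
R = 1 / (1 − 0.3988) = 1.663
Css,max = 32.5 × 1.663 = 54.06 µg/mL
Css,min = Css,max × e^(−kτ) = 54.06 × 0.3988 ≈ 21.6 µg/mL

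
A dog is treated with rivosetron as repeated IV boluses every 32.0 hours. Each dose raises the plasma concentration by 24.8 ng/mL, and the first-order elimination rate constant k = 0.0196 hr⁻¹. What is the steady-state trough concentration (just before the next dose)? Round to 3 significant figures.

28.4 ng/mL

Fraction remaining after one interval: e^(−kτ) = e^(−0.01960 × 32.0) = 0.5341
R = 1 / (1 − 0.5341) = 2.146
Css,max = 24.8 × 2.146 = 53.23 ng/mL
Css,min = Css,max × e^(−kτ) = 53.23 × 0.5341 ≈ 28.4 ng/mL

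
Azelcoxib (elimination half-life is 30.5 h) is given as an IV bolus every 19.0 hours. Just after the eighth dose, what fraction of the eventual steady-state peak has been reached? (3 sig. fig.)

0.968

k = ln 2 / 30.5 = 0.02273 h⁻¹
f_n = 1 − e^(−nkτ) = 1 − e^(−8 × 0.02273 × 19.0) = 1 − e^(−3.454) = 1 − 0.03161 ≈ 0.968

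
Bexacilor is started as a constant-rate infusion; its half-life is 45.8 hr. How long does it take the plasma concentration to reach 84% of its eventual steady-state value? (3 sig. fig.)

k = ln 2 / 45.8 = 0.01513 hr⁻¹
f = 1 − e^(−kt)  ⇒  t = −ln(1 − f) / k
t = −ln(1 − 0.84) / 0.01513 = 1.833 / 0.01513 ≈ 121 hours

121 hours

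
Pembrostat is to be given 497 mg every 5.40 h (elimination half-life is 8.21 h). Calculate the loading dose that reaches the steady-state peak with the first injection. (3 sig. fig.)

k = ln 2 / 8.21 = 0.08443 h⁻¹
Accumulation ratio R = 1 / (1 − e^(−kτ)) = 1 / (1 − e^(−0.08443×5.40)) = 1 / (1 − 0.6339) = 2.731
Loading dose = maintenance dose × R = 497 × 2.731 ≈ 1360 mg

1360 mg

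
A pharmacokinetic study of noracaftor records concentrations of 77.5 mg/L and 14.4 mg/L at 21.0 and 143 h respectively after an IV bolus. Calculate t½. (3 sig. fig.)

k = ln(C₁/C₂) / (t₂ − t₁) = ln(77.5/14.4) / (143 − 21.0)
  = 1.683 / 122.0 = 0.01380 h⁻¹
t½ = ln 2 / k = ln 2 / 0.01380 ≈ 50.2 hours

50.2 hours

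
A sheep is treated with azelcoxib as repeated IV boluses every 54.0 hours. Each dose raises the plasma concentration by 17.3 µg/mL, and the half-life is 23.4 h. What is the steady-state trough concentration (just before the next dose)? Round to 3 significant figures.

k = ln 2 / 23.4 = 0.02962 h⁻¹
Fraction remaining after one interval: e^(−kτ) = e^(−0.02962 × 54.0) = 0.2020
R = 1 / (1 − 0.2020) = 1.253
Css,max = 17.3 × 1.253 = 21.68 µg/mL
Css,min = Css,max × e^(−kτ) = 21.68 × 0.2020 ≈ 4.38 µg/mL

4.38 µg/mL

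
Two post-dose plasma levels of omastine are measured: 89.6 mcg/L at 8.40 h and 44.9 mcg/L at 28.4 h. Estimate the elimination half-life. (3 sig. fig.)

20.1 hours

k = ln(C₁/C₂) / (t₂ − t₁) = ln(89.6/44.9) / (28.4 − 8.40)
  = 0.6909 / 20.00 = 0.03455 h⁻¹
t½ = ln 2 / k = ln 2 / 0.03455 ≈ 20.1 hours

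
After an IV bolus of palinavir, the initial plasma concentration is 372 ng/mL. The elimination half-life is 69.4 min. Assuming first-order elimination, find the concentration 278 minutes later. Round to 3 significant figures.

k = ln 2 / 69.4 = 0.009988 min⁻¹
278 min is 4.006 half-lives, so C = 372 × (1/2)^4.006 = 372 × 0.06225 ≈ 23.2 ng/mL

23.2 ng/mL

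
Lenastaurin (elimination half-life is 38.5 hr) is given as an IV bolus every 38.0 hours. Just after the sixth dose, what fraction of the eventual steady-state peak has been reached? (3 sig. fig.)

0.984

k = ln 2 / 38.5 = 0.01800 hr⁻¹
f_n = 1 − e^(−nkτ) = 1 − e^(−6 × 0.01800 × 38.0) = 1 − e^(−4.105) = 1 − 0.01649 ≈ 0.984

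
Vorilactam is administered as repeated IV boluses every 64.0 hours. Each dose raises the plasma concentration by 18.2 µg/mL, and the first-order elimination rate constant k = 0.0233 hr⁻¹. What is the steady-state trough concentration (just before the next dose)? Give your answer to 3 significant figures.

5.29 µg/mL

Fraction remaining after one interval: e^(−kτ) = e^(−0.02330 × 64.0) = 0.2251
R = 1 / (1 − 0.2251) = 1.290
Css,max = 18.2 × 1.290 = 23.49 µg/mL
Css,min = Css,max × e^(−kτ) = 23.49 × 0.2251 ≈ 5.29 µg/mL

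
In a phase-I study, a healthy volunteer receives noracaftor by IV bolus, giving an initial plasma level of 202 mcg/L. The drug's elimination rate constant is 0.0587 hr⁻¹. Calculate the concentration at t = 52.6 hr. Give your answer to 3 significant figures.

9.21 mcg/L

C(t) = C₀ e^(−kt) = 202 × e^(−0.05870 × 52.6) = 202 × e^(−3.088) = 202 × 0.04561 ≈ 9.21 mcg/L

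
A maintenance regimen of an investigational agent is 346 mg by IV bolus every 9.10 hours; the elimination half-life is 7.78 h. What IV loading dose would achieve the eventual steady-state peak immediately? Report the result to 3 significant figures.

k = ln 2 / 7.78 = 0.08909 h⁻¹
Accumulation ratio R = 1 / (1 − e^(−kτ)) = 1 / (1 − e^(−0.08909×9.10)) = 1 / (1 − 0.4445) = 1.800
Loading dose = maintenance dose × R = 346 × 1.800 ≈ 623 mg

623 mg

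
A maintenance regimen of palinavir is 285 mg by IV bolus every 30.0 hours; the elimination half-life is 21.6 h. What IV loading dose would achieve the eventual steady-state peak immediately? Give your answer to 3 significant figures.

461 mg

k = ln 2 / 21.6 = 0.03209 h⁻¹
Accumulation ratio R = 1 / (1 − e^(−kτ)) = 1 / (1 − e^(−0.03209×30.0)) = 1 / (1 − 0.3819) = 1.618
Loading dose = maintenance dose × R = 285 × 1.618 ≈ 461 mg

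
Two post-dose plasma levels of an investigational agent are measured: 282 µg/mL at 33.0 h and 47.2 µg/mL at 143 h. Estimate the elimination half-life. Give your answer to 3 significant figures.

k = ln(C₁/C₂) / (t₂ − t₁) = ln(282/47.2) / (143 − 33.0)
  = 1.788 / 110.0 = 0.01625 h⁻¹
t½ = ln 2 / k = ln 2 / 0.01625 ≈ 42.7 hours

42.7 hours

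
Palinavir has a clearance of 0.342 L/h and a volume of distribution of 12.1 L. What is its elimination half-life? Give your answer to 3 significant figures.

k = CL / V = 0.342 / 12.1 = 0.02826 h⁻¹
t½ = ln 2 / k = ln 2 / 0.02826 ≈ 24.5 hours

24.5 hours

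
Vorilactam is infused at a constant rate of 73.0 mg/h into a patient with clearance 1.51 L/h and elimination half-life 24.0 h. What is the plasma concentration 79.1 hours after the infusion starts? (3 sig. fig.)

43.4 mg/L

Css = rate / CL = 73.0 / 1.51 = 48.34 mg/L
k = ln 2 / 24.0 = 0.02888 h⁻¹
C(t) = Css (1 − e^(−kt)) = 48.34 × (1 − e^(−2.284)) = 48.34 × 0.8982 ≈ 43.4 mg/L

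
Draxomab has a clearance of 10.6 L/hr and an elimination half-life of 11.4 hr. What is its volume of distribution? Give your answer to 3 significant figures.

174 L

k = ln 2 / t½ = ln 2 / 11.4 = 0.06080 hr⁻¹
V = CL / k = 10.6 / 0.06080 ≈ 174 L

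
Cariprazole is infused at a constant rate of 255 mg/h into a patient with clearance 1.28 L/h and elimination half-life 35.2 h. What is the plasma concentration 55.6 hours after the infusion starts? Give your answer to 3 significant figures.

133 mg/L

Css = rate / CL = 255 / 1.28 = 199.2 mg/L
k = ln 2 / 35.2 = 0.01969 h⁻¹
C(t) = Css (1 − e^(−kt)) = 199.2 × (1 − e^(−1.095)) = 199.2 × 0.6654 ≈ 133 mg/L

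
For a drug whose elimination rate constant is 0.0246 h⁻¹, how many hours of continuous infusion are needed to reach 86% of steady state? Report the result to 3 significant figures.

f = 1 − e^(−kt)  ⇒  t = −ln(1 − f) / k
t = −ln(1 − 0.86) / 0.02460 = 1.966 / 0.02460 ≈ 79.9 hours

79.9 hours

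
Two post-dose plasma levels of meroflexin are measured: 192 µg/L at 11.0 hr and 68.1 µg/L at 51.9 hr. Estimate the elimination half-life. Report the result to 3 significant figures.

27.4 hours

k = ln(C₁/C₂) / (t₂ − t₁) = ln(192/68.1) / (51.9 − 11.0)
  = 1.037 / 40.90 = 0.02534 hr⁻¹
t½ = ln 2 / k = ln 2 / 0.02534 ≈ 27.4 hours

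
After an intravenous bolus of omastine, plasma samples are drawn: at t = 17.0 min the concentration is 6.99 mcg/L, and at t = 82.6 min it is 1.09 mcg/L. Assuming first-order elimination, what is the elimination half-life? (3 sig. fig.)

24.5 minutes

k = ln(C₁/C₂) / (t₂ − t₁) = ln(6.99/1.09) / (82.6 − 17.0)
  = 1.858 / 65.60 = 0.02833 min⁻¹
t½ = ln 2 / k = ln 2 / 0.02833 ≈ 24.5 minutes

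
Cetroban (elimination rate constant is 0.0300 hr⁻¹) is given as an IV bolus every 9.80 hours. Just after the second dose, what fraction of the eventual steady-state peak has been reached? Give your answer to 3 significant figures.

f_n = 1 − e^(−nkτ) = 1 − e^(−2 × 0.03000 × 9.80) = 1 − e^(−0.5880) = 1 − 0.5554 ≈ 0.445

0.445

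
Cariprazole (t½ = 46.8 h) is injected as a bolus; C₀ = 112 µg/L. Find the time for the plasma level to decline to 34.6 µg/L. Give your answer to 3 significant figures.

79.3 hours

k = ln 2 / 46.8 = 0.01481 h⁻¹
C(t) = C₀ e^(−kt)  ⇒  t = ln(C₀/C) / k
t = ln(112/34.6) / 0.01481 = 1.175 / 0.01481 ≈ 79.3 hours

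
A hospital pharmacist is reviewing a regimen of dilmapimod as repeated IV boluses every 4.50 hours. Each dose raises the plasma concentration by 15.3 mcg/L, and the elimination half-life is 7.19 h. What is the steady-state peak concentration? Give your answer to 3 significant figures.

43.5 mcg/L

k = ln 2 / 7.19 = 0.09640 h⁻¹
Fraction remaining after one interval: e^(−kτ) = e^(−0.09640 × 4.50) = 0.6480
R = 1 / (1 − 0.6480) = 2.841
Css,max = 15.3 × 2.841 ≈ 43.5 mcg/L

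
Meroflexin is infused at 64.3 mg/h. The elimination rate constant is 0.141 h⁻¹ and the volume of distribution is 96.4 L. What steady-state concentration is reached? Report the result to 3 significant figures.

CL = k · V = 0.141 × 96.4 = 13.59 L/h
Css = rate / CL = 64.3 / 13.59 ≈ 4.73 µg/mL

4.73 µg/mL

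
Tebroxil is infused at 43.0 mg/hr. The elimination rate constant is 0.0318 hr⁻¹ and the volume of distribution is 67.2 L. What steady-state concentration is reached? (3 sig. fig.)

20.1 mg/L

CL = k · V = 0.0318 × 67.2 = 2.137 L/hr
Css = rate / CL = 43.0 / 2.137 ≈ 20.1 mg/L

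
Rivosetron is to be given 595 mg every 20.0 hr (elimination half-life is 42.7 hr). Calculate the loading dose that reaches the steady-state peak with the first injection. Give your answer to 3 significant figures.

k = ln 2 / 42.7 = 0.01623 hr⁻¹
Accumulation ratio R = 1 / (1 − e^(−kτ)) = 1 / (1 − e^(−0.01623×20.0)) = 1 / (1 − 0.7228) = 3.607
Loading dose = maintenance dose × R = 595 × 3.607 ≈ 2150 mg

2150 mg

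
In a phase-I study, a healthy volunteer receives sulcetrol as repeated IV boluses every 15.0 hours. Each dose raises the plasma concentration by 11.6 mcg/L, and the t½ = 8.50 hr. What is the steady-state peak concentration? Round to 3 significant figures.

k = ln 2 / 8.50 = 0.08155 hr⁻¹
Fraction remaining after one interval: e^(−kτ) = e^(−0.08155 × 15.0) = 0.2943
R = 1 / (1 − 0.2943) = 1.417
Css,max = 11.6 × 1.417 ≈ 16.4 mcg/L

16.4 mcg/L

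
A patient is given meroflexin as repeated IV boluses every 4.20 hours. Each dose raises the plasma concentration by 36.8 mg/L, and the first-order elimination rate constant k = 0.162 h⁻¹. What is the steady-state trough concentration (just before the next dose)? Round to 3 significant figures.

37.8 mg/L

Fraction remaining after one interval: e^(−kτ) = e^(−0.1620 × 4.20) = 0.5064
R = 1 / (1 − 0.5064) = 2.026
Css,max = 36.8 × 2.026 = 74.56 mg/L
Css,min = Css,max × e^(−kτ) = 74.56 × 0.5064 ≈ 37.8 mg/L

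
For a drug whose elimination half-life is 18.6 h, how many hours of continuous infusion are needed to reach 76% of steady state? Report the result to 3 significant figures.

k = ln 2 / 18.6 = 0.03727 h⁻¹
f = 1 − e^(−kt)  ⇒  t = −ln(1 − f) / k
t = −ln(1 − 0.76) / 0.03727 = 1.427 / 0.03727 ≈ 38.3 hours

38.3 hours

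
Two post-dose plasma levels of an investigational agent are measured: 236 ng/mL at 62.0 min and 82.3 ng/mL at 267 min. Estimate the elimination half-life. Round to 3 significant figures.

k = ln(C₁/C₂) / (t₂ − t₁) = ln(236/82.3) / (267 − 62.0)
  = 1.053 / 205.0 = 0.005139 min⁻¹
t½ = ln 2 / k = ln 2 / 0.005139 ≈ 135 minutes

135 minutes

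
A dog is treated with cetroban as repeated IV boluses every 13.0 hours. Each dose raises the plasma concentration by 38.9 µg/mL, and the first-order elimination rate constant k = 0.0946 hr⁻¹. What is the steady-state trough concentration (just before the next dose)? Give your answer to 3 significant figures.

Fraction remaining after one interval: e^(−kτ) = e^(−0.09460 × 13.0) = 0.2924
R = 1 / (1 − 0.2924) = 1.413
Css,max = 38.9 × 1.413 = 54.97 µg/mL
Css,min = Css,max × e^(−kτ) = 54.97 × 0.2924 ≈ 16.1 µg/mL

16.1 µg/mL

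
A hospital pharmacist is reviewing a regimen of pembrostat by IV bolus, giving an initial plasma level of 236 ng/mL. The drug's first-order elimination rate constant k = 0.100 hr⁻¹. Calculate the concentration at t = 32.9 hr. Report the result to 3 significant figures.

C(t) = C₀ e^(−kt) = 236 × e^(−0.1000 × 32.9) = 236 × e^(−3.290) = 236 × 0.03725 ≈ 8.79 ng/mL

8.79 ng/mL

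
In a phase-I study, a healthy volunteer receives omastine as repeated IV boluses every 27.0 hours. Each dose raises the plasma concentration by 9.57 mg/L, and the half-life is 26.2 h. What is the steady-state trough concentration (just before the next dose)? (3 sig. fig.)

9.18 mg/L

k = ln 2 / 26.2 = 0.02646 h⁻¹
Fraction remaining after one interval: e^(−kτ) = e^(−0.02646 × 27.0) = 0.4895
R = 1 / (1 − 0.4895) = 1.959
Css,max = 9.57 × 1.959 = 18.75 mg/L
Css,min = Css,max × e^(−kτ) = 18.75 × 0.4895 ≈ 9.18 mg/L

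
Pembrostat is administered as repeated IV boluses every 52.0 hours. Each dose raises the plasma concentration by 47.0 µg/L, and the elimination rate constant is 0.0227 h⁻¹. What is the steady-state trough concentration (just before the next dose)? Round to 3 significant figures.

20.8 µg/L

Fraction remaining after one interval: e^(−kτ) = e^(−0.02270 × 52.0) = 0.3072
R = 1 / (1 − 0.3072) = 1.443
Css,max = 47.0 × 1.443 = 67.84 µg/L
Css,min = Css,max × e^(−kτ) = 67.84 × 0.3072 ≈ 20.8 µg/L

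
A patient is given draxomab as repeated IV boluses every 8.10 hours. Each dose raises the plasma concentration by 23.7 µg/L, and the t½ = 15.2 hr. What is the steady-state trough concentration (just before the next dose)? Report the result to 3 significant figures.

53.0 µg/L

k = ln 2 / 15.2 = 0.04560 hr⁻¹
Fraction remaining after one interval: e^(−kτ) = e^(−0.04560 × 8.10) = 0.6912
R = 1 / (1 − 0.6912) = 3.238
Css,max = 23.7 × 3.238 = 76.74 µg/L
Css,min = Css,max × e^(−kτ) = 76.74 × 0.6912 ≈ 53.0 µg/L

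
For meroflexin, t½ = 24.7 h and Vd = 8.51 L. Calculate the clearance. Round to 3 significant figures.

k = ln 2 / t½ = ln 2 / 24.7 = 0.02806 h⁻¹
CL = k · V = 0.02806 × 8.51 ≈ 0.239 L/h

0.239 L/h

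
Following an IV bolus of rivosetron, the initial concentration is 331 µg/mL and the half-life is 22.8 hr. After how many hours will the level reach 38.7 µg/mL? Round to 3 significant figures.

k = ln 2 / 22.8 = 0.03040 hr⁻¹
C(t) = C₀ e^(−kt)  ⇒  t = ln(C₀/C) / k
t = ln(331/38.7) / 0.03040 = 2.146 / 0.03040 ≈ 70.6 hours

70.6 hours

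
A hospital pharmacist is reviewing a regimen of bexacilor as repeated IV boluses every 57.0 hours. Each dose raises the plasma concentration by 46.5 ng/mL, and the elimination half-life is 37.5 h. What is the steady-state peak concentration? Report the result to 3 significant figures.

71.4 ng/mL

k = ln 2 / 37.5 = 0.01848 h⁻¹
Fraction remaining after one interval: e^(−kτ) = e^(−0.01848 × 57.0) = 0.3487
R = 1 / (1 − 0.3487) = 1.535
Css,max = 46.5 × 1.535 ≈ 71.4 ng/mL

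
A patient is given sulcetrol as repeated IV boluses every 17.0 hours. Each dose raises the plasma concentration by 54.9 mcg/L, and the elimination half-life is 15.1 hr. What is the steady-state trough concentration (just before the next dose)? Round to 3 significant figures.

46.4 mcg/L

k = ln 2 / 15.1 = 0.04590 hr⁻¹
Fraction remaining after one interval: e^(−kτ) = e^(−0.04590 × 17.0) = 0.4582
R = 1 / (1 − 0.4582) = 1.846
Css,max = 54.9 × 1.846 = 101.3 mcg/L
Css,min = Css,max × e^(−kτ) = 101.3 × 0.4582 ≈ 46.4 mcg/L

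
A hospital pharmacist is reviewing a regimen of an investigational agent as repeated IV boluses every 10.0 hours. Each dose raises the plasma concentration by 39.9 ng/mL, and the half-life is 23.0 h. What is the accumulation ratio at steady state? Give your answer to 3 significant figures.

k = ln 2 / 23.0 = 0.03014 h⁻¹
Fraction remaining after one interval: e^(−kτ) = e^(−0.03014 × 10.0) = 0.7398
R = 1 / (1 − 0.7398) = 1 / 0.2602 ≈ 3.84

3.84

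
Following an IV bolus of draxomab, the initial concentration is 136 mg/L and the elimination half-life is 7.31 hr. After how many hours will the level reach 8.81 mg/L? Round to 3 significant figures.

28.9 hours

k = ln 2 / 7.31 = 0.09482 hr⁻¹
C(t) = C₀ e^(−kt)  ⇒  t = ln(C₀/C) / k
t = ln(136/8.81) / 0.09482 = 2.737 / 0.09482 ≈ 28.9 hours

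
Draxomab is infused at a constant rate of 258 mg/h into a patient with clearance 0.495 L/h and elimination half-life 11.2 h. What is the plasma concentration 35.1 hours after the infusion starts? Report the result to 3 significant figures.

Css = rate / CL = 258 / 0.495 = 521.2 mg/L
k = ln 2 / 11.2 = 0.06189 h⁻¹
C(t) = Css (1 − e^(−kt)) = 521.2 × (1 − e^(−2.172)) = 521.2 × 0.8861 ≈ 462 mg/L

462 mg/L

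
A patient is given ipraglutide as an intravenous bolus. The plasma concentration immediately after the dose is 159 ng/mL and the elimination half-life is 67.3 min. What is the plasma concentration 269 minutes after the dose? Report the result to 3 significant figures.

9.96 ng/mL

k = ln 2 / 67.3 = 0.01030 min⁻¹
269 min is 3.997 half-lives, so C = 159 × (1/2)^3.997 = 159 × 0.06263 ≈ 9.96 ng/mL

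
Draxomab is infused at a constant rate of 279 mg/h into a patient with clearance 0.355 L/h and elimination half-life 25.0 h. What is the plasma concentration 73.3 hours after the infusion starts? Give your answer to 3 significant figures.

Css = rate / CL = 279 / 0.355 = 785.9 µg/mL
k = ln 2 / 25.0 = 0.02773 h⁻¹
C(t) = Css (1 − e^(−kt)) = 785.9 × (1 − e^(−2.032)) = 785.9 × 0.8690 ≈ 683 µg/mL

683 µg/mL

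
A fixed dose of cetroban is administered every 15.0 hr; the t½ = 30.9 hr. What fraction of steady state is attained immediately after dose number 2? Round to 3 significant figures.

0.490

k = ln 2 / 30.9 = 0.02243 hr⁻¹
f_n = 1 − e^(−nkτ) = 1 − e^(−2 × 0.02243 × 15.0) = 1 − e^(−0.6730) = 1 − 0.5102 ≈ 0.490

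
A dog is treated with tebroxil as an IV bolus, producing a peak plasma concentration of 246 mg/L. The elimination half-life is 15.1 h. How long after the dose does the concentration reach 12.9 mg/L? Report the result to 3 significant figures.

k = ln 2 / 15.1 = 0.04590 h⁻¹
C(t) = C₀ e^(−kt)  ⇒  t = ln(C₀/C) / k
t = ln(246/12.9) / 0.04590 = 2.948 / 0.04590 ≈ 64.2 hours

64.2 hours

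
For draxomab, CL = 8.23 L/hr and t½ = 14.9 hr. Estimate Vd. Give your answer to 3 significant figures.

177 L

k = ln 2 / t½ = ln 2 / 14.9 = 0.04652 hr⁻¹
V = CL / k = 8.23 / 0.04652 ≈ 177 L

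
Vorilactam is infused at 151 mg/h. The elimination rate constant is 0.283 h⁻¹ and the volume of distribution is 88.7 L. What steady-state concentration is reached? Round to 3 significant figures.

6.02 mg/L

CL = k · V = 0.283 × 88.7 = 25.10 L/h
Css = rate / CL = 151 / 25.10 ≈ 6.02 mg/L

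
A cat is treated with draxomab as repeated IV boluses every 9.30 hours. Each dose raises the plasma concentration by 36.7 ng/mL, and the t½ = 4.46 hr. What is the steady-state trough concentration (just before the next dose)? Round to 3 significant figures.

k = ln 2 / 4.46 = 0.1554 hr⁻¹
Fraction remaining after one interval: e^(−kτ) = e^(−0.1554 × 9.30) = 0.2357
R = 1 / (1 − 0.2357) = 1.308
Css,max = 36.7 × 1.308 = 48.02 ng/mL
Css,min = Css,max × e^(−kτ) = 48.02 × 0.2357 ≈ 11.3 ng/mL

11.3 ng/mL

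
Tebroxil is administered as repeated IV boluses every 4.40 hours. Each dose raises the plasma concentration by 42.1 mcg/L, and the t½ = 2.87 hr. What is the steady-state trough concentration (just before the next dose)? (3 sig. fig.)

22.2 mcg/L

k = ln 2 / 2.87 = 0.2415 hr⁻¹
Fraction remaining after one interval: e^(−kτ) = e^(−0.2415 × 4.40) = 0.3455
R = 1 / (1 − 0.3455) = 1.528
Css,max = 42.1 × 1.528 = 64.33 mcg/L
Css,min = Css,max × e^(−kτ) = 64.33 × 0.3455 ≈ 22.2 mcg/L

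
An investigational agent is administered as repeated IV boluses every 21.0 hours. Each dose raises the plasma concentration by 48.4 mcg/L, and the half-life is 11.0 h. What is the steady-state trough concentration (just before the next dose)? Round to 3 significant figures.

17.6 mcg/L

k = ln 2 / 11.0 = 0.06301 h⁻¹
Fraction remaining after one interval: e^(−kτ) = e^(−0.06301 × 21.0) = 0.2663
R = 1 / (1 − 0.2663) = 1.363
Css,max = 48.4 × 1.363 = 65.96 mcg/L
Css,min = Css,max × e^(−kτ) = 65.96 × 0.2663 ≈ 17.6 mcg/L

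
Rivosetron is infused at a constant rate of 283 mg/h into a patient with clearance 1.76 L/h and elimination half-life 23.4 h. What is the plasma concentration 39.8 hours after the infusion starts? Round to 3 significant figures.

Css = rate / CL = 283 / 1.76 = 160.8 µg/mL
k = ln 2 / 23.4 = 0.02962 h⁻¹
C(t) = Css (1 − e^(−kt)) = 160.8 × (1 − e^(−1.179)) = 160.8 × 0.6924 ≈ 111 µg/mL

111 µg/mL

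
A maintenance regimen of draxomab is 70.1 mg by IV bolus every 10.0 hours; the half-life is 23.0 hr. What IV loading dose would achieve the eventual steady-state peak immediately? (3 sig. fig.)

269 mg

k = ln 2 / 23.0 = 0.03014 hr⁻¹
Accumulation ratio R = 1 / (1 − e^(−kτ)) = 1 / (1 − e^(−0.03014×10.0)) = 1 / (1 − 0.7398) = 3.843
Loading dose = maintenance dose × R = 70.1 × 3.843 ≈ 269 mg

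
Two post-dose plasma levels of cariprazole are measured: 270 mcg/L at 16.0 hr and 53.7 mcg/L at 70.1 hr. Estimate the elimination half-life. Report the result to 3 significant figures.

23.2 hours

k = ln(C₁/C₂) / (t₂ − t₁) = ln(270/53.7) / (70.1 − 16.0)
  = 1.615 / 54.10 = 0.02985 hr⁻¹
t½ = ln 2 / k = ln 2 / 0.02985 ≈ 23.2 hours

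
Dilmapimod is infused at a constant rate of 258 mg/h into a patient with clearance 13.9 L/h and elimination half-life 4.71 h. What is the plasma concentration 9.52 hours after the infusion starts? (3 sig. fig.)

14.0 mg/L

Css = rate / CL = 258 / 13.9 = 18.56 mg/L
k = ln 2 / 4.71 = 0.1472 h⁻¹
C(t) = Css (1 − e^(−kt)) = 18.56 × (1 − e^(−1.401)) = 18.56 × 0.7537 ≈ 14.0 mg/L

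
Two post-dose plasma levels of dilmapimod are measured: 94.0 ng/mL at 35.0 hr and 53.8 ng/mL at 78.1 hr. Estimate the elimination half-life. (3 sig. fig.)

k = ln(C₁/C₂) / (t₂ − t₁) = ln(94.0/53.8) / (78.1 − 35.0)
  = 0.5580 / 43.10 = 0.01295 hr⁻¹
t½ = ln 2 / k = ln 2 / 0.01295 ≈ 53.5 hours

53.5 hours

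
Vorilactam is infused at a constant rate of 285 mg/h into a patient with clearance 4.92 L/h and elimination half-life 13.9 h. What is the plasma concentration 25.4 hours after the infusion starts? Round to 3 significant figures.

41.6 µg/mL

Css = rate / CL = 285 / 4.92 = 57.93 µg/mL
k = ln 2 / 13.9 = 0.04987 h⁻¹
C(t) = Css (1 − e^(−kt)) = 57.93 × (1 − e^(−1.267)) = 57.93 × 0.7182 ≈ 41.6 µg/mL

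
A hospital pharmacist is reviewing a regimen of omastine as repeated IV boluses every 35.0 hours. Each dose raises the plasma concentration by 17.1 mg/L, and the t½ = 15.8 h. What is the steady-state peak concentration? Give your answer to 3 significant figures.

21.8 mg/L

k = ln 2 / 15.8 = 0.04387 h⁻¹
Fraction remaining after one interval: e^(−kτ) = e^(−0.04387 × 35.0) = 0.2154
R = 1 / (1 − 0.2154) = 1.274
Css,max = 17.1 × 1.274 ≈ 21.8 mg/L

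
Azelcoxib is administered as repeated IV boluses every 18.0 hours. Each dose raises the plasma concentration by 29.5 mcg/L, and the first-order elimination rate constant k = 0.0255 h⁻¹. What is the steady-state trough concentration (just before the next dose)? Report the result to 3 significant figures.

Fraction remaining after one interval: e^(−kτ) = e^(−0.02550 × 18.0) = 0.6319
R = 1 / (1 − 0.6319) = 2.717
Css,max = 29.5 × 2.717 = 80.14 mcg/L
Css,min = Css,max × e^(−kτ) = 80.14 × 0.6319 ≈ 50.6 mcg/L

50.6 mcg/L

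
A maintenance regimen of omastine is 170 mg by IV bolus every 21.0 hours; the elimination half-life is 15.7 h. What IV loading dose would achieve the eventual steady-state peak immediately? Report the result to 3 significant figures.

281 mg

k = ln 2 / 15.7 = 0.04415 h⁻¹
Accumulation ratio R = 1 / (1 − e^(−kτ)) = 1 / (1 − e^(−0.04415×21.0)) = 1 / (1 − 0.3957) = 1.655
Loading dose = maintenance dose × R = 170 × 1.655 ≈ 281 mg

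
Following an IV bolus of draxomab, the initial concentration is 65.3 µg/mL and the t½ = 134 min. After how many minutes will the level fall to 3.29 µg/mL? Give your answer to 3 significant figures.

k = ln 2 / 134 = 0.005173 min⁻¹
C(t) = C₀ e^(−kt)  ⇒  t = ln(C₀/C) / k
t = ln(65.3/3.29) / 0.005173 = 2.988 / 0.005173 ≈ 578 minutes

578 minutes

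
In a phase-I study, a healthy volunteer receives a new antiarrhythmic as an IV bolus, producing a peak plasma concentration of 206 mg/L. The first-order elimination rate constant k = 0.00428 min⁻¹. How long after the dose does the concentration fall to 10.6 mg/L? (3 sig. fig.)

C(t) = C₀ e^(−kt)  ⇒  t = ln(C₀/C) / k
t = ln(206/10.6) / 0.004280 = 2.967 / 0.004280 ≈ 693 minutes

693 minutes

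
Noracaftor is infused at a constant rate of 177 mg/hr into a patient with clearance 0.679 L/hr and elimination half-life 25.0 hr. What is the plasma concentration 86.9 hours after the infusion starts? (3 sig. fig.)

Css = rate / CL = 177 / 0.679 = 260.7 µg/mL
k = ln 2 / 25.0 = 0.02773 hr⁻¹
C(t) = Css (1 − e^(−kt)) = 260.7 × (1 − e^(−2.409)) = 260.7 × 0.9101 ≈ 237 µg/mL

237 µg/mL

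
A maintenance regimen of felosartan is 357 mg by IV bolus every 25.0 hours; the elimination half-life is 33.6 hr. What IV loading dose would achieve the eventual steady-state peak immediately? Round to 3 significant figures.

886 mg

k = ln 2 / 33.6 = 0.02063 hr⁻¹
Accumulation ratio R = 1 / (1 − e^(−kτ)) = 1 / (1 − e^(−0.02063×25.0)) = 1 / (1 − 0.5971) = 2.482
Loading dose = maintenance dose × R = 357 × 2.482 ≈ 886 mg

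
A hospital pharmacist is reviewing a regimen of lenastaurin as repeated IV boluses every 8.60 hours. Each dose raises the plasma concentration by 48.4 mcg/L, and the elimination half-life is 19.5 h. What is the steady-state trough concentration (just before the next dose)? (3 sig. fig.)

135 mcg/L

k = ln 2 / 19.5 = 0.03555 h⁻¹
Fraction remaining after one interval: e^(−kτ) = e^(−0.03555 × 8.60) = 0.7366
R = 1 / (1 − 0.7366) = 3.797
Css,max = 48.4 × 3.797 = 183.8 mcg/L
Css,min = Css,max × e^(−kτ) = 183.8 × 0.7366 ≈ 135 mcg/L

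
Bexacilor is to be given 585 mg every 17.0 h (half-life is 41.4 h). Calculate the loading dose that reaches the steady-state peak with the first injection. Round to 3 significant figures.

k = ln 2 / 41.4 = 0.01674 h⁻¹
Accumulation ratio R = 1 / (1 − e^(−kτ)) = 1 / (1 − e^(−0.01674×17.0)) = 1 / (1 − 0.7523) = 4.037
Loading dose = maintenance dose × R = 585 × 4.037 ≈ 2360 mg

2360 mg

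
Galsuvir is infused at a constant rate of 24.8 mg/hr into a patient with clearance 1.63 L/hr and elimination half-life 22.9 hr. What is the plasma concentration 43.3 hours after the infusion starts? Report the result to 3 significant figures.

Css = rate / CL = 24.8 / 1.63 = 15.21 µg/mL
k = ln 2 / 22.9 = 0.03027 hr⁻¹
C(t) = Css (1 − e^(−kt)) = 15.21 × (1 − e^(−1.311)) = 15.21 × 0.7303 ≈ 11.1 µg/mL

11.1 µg/mL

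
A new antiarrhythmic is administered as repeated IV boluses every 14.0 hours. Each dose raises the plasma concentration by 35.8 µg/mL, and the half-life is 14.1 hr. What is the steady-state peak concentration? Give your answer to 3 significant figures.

72.0 µg/mL

k = ln 2 / 14.1 = 0.04916 hr⁻¹
Fraction remaining after one interval: e^(−kτ) = e^(−0.04916 × 14.0) = 0.5025
R = 1 / (1 − 0.5025) = 2.010
Css,max = 35.8 × 2.010 ≈ 72.0 µg/mL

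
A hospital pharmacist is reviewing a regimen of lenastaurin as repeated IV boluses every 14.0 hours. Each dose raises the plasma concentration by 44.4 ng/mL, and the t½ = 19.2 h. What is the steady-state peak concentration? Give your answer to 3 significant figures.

112 ng/mL

k = ln 2 / 19.2 = 0.03610 h⁻¹
Fraction remaining after one interval: e^(−kτ) = e^(−0.03610 × 14.0) = 0.6033
R = 1 / (1 − 0.6033) = 2.520
Css,max = 44.4 × 2.520 ≈ 112 ng/mL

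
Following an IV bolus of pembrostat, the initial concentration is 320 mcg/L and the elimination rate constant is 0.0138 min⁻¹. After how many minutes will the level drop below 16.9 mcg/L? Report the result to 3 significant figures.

C(t) = C₀ e^(−kt)  ⇒  t = ln(C₀/C) / k
t = ln(320/16.9) / 0.01380 = 2.941 / 0.01380 ≈ 213 minutes

213 minutes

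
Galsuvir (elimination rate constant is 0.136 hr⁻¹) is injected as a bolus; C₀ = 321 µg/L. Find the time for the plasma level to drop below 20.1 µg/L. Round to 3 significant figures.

C(t) = C₀ e^(−kt)  ⇒  t = ln(C₀/C) / k
t = ln(321/20.1) / 0.1360 = 2.771 / 0.1360 ≈ 20.4 hours

20.4 hours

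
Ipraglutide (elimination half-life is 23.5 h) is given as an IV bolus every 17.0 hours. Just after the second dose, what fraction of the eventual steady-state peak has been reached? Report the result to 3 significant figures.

k = ln 2 / 23.5 = 0.02950 h⁻¹
f_n = 1 − e^(−nkτ) = 1 − e^(−2 × 0.02950 × 17.0) = 1 − e^(−1.003) = 1 − 0.3668 ≈ 0.633

0.633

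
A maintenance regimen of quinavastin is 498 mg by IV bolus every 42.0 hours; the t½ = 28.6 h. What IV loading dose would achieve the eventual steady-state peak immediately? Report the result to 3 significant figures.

k = ln 2 / 28.6 = 0.02424 h⁻¹
Accumulation ratio R = 1 / (1 − e^(−kτ)) = 1 / (1 − e^(−0.02424×42.0)) = 1 / (1 − 0.3613) = 1.566
Loading dose = maintenance dose × R = 498 × 1.566 ≈ 780 mg

780 mg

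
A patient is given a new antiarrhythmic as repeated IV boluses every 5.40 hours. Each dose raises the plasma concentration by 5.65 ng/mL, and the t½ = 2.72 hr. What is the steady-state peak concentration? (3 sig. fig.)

k = ln 2 / 2.72 = 0.2548 hr⁻¹
Fraction remaining after one interval: e^(−kτ) = e^(−0.2548 × 5.40) = 0.2526
R = 1 / (1 − 0.2526) = 1.338
Css,max = 5.65 × 1.338 ≈ 7.56 ng/mL

7.56 ng/mL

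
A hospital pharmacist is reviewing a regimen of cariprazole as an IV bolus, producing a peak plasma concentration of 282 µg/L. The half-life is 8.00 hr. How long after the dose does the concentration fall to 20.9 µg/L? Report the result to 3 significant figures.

30.0 hours

k = ln 2 / 8.00 = 0.08664 hr⁻¹
C(t) = C₀ e^(−kt)  ⇒  t = ln(C₀/C) / k
t = ln(282/20.9) / 0.08664 = 2.602 / 0.08664 ≈ 30.0 hours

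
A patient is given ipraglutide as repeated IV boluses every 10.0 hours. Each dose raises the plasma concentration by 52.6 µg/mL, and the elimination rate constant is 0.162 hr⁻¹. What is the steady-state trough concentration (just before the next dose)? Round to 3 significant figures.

Fraction remaining after one interval: e^(−kτ) = e^(−0.1620 × 10.0) = 0.1979
R = 1 / (1 − 0.1979) = 1.247
Css,max = 52.6 × 1.247 = 65.58 µg/mL
Css,min = Css,max × e^(−kτ) = 65.58 × 0.1979 ≈ 13.0 µg/mL

13.0 µg/mL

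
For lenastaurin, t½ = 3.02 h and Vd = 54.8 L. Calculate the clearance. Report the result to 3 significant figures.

12.6 L/h

k = ln 2 / t½ = ln 2 / 3.02 = 0.2295 h⁻¹
CL = k · V = 0.2295 × 54.8 ≈ 12.6 L/h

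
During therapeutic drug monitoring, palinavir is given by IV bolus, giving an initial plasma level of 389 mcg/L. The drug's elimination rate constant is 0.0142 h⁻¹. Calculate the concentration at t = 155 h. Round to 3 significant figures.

C(t) = C₀ e^(−kt) = 389 × e^(−0.01420 × 155) = 389 × e^(−2.201) = 389 × 0.1107 ≈ 43.1 mcg/L

43.1 mcg/L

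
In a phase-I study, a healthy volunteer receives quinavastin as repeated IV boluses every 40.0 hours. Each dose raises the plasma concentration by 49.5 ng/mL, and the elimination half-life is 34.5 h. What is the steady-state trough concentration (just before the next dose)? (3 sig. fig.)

40.1 ng/mL

k = ln 2 / 34.5 = 0.02009 h⁻¹
Fraction remaining after one interval: e^(−kτ) = e^(−0.02009 × 40.0) = 0.4477
R = 1 / (1 − 0.4477) = 1.811
Css,max = 49.5 × 1.811 = 89.62 ng/mL
Css,min = Css,max × e^(−kτ) = 89.62 × 0.4477 ≈ 40.1 ng/mL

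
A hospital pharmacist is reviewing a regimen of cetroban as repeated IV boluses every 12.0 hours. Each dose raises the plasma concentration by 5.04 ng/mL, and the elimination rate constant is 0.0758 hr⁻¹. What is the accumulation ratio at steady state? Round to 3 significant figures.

1.67

Fraction remaining after one interval: e^(−kτ) = e^(−0.07580 × 12.0) = 0.4027
R = 1 / (1 − 0.4027) = 1 / 0.5973 ≈ 1.67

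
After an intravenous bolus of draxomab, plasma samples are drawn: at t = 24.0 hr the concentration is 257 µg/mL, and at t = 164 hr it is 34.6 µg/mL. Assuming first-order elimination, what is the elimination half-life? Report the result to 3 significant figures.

48.4 hours

k = ln(C₁/C₂) / (t₂ − t₁) = ln(257/34.6) / (164 − 24.0)
  = 2.005 / 140.0 = 0.01432 hr⁻¹
t½ = ln 2 / k = ln 2 / 0.01432 ≈ 48.4 hours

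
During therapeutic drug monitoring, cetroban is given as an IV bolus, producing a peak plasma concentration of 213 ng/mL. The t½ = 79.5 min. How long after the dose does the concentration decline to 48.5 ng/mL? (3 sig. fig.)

170 minutes

k = ln 2 / 79.5 = 0.008719 min⁻¹
C(t) = C₀ e^(−kt)  ⇒  t = ln(C₀/C) / k
t = ln(213/48.5) / 0.008719 = 1.480 / 0.008719 ≈ 170 minutes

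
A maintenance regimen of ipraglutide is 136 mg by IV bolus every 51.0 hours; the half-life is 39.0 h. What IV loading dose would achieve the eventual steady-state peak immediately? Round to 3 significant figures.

k = ln 2 / 39.0 = 0.01777 h⁻¹
Accumulation ratio R = 1 / (1 − e^(−kτ)) = 1 / (1 − e^(−0.01777×51.0)) = 1 / (1 − 0.4040) = 1.678
Loading dose = maintenance dose × R = 136 × 1.678 ≈ 228 mg

228 mg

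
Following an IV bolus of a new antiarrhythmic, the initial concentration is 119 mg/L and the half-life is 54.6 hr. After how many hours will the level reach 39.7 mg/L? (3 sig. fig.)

86.5 hours

k = ln 2 / 54.6 = 0.01270 hr⁻¹
C(t) = C₀ e^(−kt)  ⇒  t = ln(C₀/C) / k
t = ln(119/39.7) / 0.01270 = 1.098 / 0.01270 ≈ 86.5 hours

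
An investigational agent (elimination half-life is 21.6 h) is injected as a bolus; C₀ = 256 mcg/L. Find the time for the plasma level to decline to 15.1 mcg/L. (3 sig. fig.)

88.2 hours

k = ln 2 / 21.6 = 0.03209 h⁻¹
C(t) = C₀ e^(−kt)  ⇒  t = ln(C₀/C) / k
t = ln(256/15.1) / 0.03209 = 2.830 / 0.03209 ≈ 88.2 hours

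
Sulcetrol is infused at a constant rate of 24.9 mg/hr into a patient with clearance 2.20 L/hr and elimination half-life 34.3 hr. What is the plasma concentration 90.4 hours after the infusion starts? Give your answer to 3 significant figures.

9.50 mg/L

Css = rate / CL = 24.9 / 2.20 = 11.32 mg/L
k = ln 2 / 34.3 = 0.02021 hr⁻¹
C(t) = Css (1 − e^(−kt)) = 11.32 × (1 − e^(−1.827)) = 11.32 × 0.8391 ≈ 9.50 mg/L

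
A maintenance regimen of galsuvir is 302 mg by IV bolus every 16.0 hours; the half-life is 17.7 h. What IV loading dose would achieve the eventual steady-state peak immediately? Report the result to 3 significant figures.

k = ln 2 / 17.7 = 0.03916 h⁻¹
Accumulation ratio R = 1 / (1 − e^(−kτ)) = 1 / (1 − e^(−0.03916×16.0)) = 1 / (1 − 0.5344) = 2.148
Loading dose = maintenance dose × R = 302 × 2.148 ≈ 649 mg

649 mg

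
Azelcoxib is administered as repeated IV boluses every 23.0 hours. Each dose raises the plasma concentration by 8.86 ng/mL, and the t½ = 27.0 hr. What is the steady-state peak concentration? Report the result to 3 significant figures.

k = ln 2 / 27.0 = 0.02567 hr⁻¹
Fraction remaining after one interval: e^(−kτ) = e^(−0.02567 × 23.0) = 0.5541
R = 1 / (1 − 0.5541) = 2.243
Css,max = 8.86 × 2.243 ≈ 19.9 ng/mL

19.9 ng/mL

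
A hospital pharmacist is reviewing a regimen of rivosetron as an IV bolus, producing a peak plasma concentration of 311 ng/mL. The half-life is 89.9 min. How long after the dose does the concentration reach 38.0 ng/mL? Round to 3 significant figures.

273 minutes

k = ln 2 / 89.9 = 0.007710 min⁻¹
C(t) = C₀ e^(−kt)  ⇒  t = ln(C₀/C) / k
t = ln(311/38.0) / 0.007710 = 2.102 / 0.007710 ≈ 273 minutes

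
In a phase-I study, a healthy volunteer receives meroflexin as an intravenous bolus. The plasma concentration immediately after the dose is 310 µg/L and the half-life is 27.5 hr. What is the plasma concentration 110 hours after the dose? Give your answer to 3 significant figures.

19.4 µg/L

k = ln 2 / 27.5 = 0.02521 hr⁻¹
110 hr is 4.000 half-lives, so C = 310 × (1/2)^4.000 = 310 × 0.06250 ≈ 19.4 µg/L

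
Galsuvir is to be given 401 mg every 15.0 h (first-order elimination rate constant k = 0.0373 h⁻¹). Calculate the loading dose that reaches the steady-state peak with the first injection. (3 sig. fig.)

936 mg

Accumulation ratio R = 1 / (1 − e^(−kτ)) = 1 / (1 − e^(−0.03730×15.0)) = 1 / (1 − 0.5715) = 2.334
Loading dose = maintenance dose × R = 401 × 2.334 ≈ 936 mg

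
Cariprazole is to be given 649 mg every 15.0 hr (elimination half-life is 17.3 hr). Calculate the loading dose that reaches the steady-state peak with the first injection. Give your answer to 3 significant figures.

k = ln 2 / 17.3 = 0.04007 hr⁻¹
Accumulation ratio R = 1 / (1 − e^(−kτ)) = 1 / (1 − e^(−0.04007×15.0)) = 1 / (1 − 0.5483) = 2.214
Loading dose = maintenance dose × R = 649 × 2.214 ≈ 1440 mg

1440 mg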